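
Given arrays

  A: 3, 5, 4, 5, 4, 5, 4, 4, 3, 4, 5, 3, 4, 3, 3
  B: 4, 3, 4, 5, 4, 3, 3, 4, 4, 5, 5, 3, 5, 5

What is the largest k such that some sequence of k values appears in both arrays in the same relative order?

Pick 3 [1,2]; then 4 [3,3]; then 5 [4,4]; then 4 [5,5]; then 4 [7,8]; then 4 [8,9]; then 3 [9,12]; then 5 [11,14]; all 8 values appear in both, in order, and the DP table's final entry dp[15][14] is also 8, so no common subsequence is longer.

8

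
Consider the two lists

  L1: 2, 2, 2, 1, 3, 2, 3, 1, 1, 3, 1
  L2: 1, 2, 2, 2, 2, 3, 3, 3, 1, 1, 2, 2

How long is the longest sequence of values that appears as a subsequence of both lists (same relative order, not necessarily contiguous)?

7

Pick 2 at L1[1]=L2[3] → 2 at L1[2]=L2[4] → 2 at L1[3]=L2[5] → 3 at L1[5]=L2[7] → 3 at L1[7]=L2[8] → 1 at L1[8]=L2[9] → 1 at L1[9]=L2[10]; all 7 values appear in both, in order. dp[11][12] = 7 confirms this is the maximum.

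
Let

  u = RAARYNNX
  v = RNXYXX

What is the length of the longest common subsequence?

Taking R at u[1]=v[1], Y at u[5]=v[4], X at u[8]=v[6] gives a common subsequence of length 3. The LCS DP gives dp[8][6] = 3, so this is optimal.

3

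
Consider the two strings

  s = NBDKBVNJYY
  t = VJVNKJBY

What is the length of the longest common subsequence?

4

Let dp[i][j] be the LCS length of the first i characters of s and the first j characters of t. dp[i][j] = dp[i-1][j-1]+1 when the i-th and j-th characters match, else max(dp[i-1][j], dp[i][j-1]).
    ·  V  J  V  N  K  J  B  Y
 ·  0  0  0  0  0  0  0  0  0
 N  0  0  0  0  1  1  1  1  1
 B  0  0  0  0  1  1  1  2  2
 D  0  0  0  0  1  1  1  2  2
 K  0  0  0  0  1  2  2  2  2
 B  0  0  0  0  1  2  2  3  3
 V  0  1  1  1  1  2  2  3  3
 N  0  1  1  1  2  2  2  3  3
 J  0  1  2  2  2  2  3  3  3
 Y  0  1  2  2  2  2  3  3  4
 Y  0  1  2  2  2  2  3  3  4
dp[10][8] = 4. One LCS (by backtracking along matches): NKBY.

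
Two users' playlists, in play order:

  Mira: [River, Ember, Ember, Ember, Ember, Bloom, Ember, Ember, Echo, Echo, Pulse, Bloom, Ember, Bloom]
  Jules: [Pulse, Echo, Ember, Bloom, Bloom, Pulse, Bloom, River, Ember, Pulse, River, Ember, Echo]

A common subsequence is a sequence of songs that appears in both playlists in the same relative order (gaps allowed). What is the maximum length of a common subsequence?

Pick Ember [2,3] → Bloom [6,7] → Ember [7,9] → Ember [8,12] → Echo [10,13]; all 5 songs appear in both, in order. dp[14][13] = 5 confirms this is the maximum.

5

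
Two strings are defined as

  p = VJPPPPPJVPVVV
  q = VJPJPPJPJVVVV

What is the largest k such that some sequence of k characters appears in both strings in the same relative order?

11

Taking V (p #1, q #1), then J (p #2, q #2), then P (p #3, q #3), then P (p #4, q #5), then P (p #5, q #6), then P (p #7, q #8), then J (p #8, q #9), then V (p #9, q #10), then V (p #11, q #11), then V (p #12, q #12), then V (p #13, q #13) gives a common subsequence of length 11. dp[13][13] = 11 confirms this is the maximum.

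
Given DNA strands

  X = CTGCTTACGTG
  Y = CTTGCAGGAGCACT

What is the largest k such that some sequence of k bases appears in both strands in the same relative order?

7

Pick C [1,1] → T [2,3] → G [3,10] → C [4,11] → A [7,12] → C [8,13] → T [10,14]; all 7 bases appear in both, in order. The LCS DP gives dp[11][14] = 7, so this is optimal.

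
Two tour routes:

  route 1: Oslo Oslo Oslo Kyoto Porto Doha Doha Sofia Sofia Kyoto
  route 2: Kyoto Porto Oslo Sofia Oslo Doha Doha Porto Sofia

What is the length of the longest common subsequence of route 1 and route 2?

5

Match Oslo [1,3] → Oslo [3,5] → Doha [6,6] → Doha [7,7] → Sofia [9,9] — 5 stops in the same relative order in both. Since dp[10][9] = 5, nothing longer is possible.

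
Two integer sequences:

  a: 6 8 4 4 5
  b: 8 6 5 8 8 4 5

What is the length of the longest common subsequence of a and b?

4

Pick 6 at a[1]=b[2], then 8 at a[2]=b[5], then 4 at a[4]=b[6], then 5 at a[5]=b[7]; all 4 values appear in both, in order. dp[5][7] = 4 confirms this is the maximum.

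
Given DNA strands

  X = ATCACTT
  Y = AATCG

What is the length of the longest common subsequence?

3

Pick A at X[1]=Y[2], then T at X[2]=Y[3], then C at X[3]=Y[4]; all 3 bases appear in both, in order. The LCS DP gives dp[7][5] = 3, so this is optimal.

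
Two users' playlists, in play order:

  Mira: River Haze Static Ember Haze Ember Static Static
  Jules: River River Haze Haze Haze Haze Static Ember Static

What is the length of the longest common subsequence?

Taking River at Mira[1]=Jules[2] → Haze at Mira[2]=Jules[6] → Static at Mira[3]=Jules[7] → Ember at Mira[6]=Jules[8] → Static at Mira[8]=Jules[9] gives a common subsequence of length 5. The LCS DP gives dp[8][9] = 5, so this is optimal.

5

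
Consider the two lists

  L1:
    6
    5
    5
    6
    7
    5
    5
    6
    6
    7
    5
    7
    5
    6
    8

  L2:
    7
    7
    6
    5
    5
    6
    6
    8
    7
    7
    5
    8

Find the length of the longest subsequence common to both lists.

9

Taking 6 (L1 #1, L2 #3), then 5 (L1 #2, L2 #4), then 5 (L1 #3, L2 #5), then 6 (L1 #4, L2 #6), then 6 (L1 #8, L2 #7), then 7 (L1 #10, L2 #9), then 7 (L1 #12, L2 #10), then 5 (L1 #13, L2 #11), then 8 (L1 #15, L2 #12) gives a common subsequence of length 9. The LCS DP gives dp[15][12] = 9, so this is optimal.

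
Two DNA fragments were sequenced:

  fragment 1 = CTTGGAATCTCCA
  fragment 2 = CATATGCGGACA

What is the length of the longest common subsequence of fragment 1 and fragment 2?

8

Taking C (fragment 1 #1, fragment 2 #1) → T (fragment 1 #2, fragment 2 #3) → T (fragment 1 #3, fragment 2 #5) → G (fragment 1 #4, fragment 2 #8) → G (fragment 1 #5, fragment 2 #9) → A (fragment 1 #7, fragment 2 #10) → C (fragment 1 #12, fragment 2 #11) → A (fragment 1 #13, fragment 2 #12) gives a common subsequence of length 8. Since dp[13][12] = 8, nothing longer is possible.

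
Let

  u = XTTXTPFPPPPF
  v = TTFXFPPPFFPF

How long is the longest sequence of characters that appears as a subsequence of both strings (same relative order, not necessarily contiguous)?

One common subsequence of length 9: T (u #2, v #1), then T (u #3, v #2), then X (u #4, v #4), then F (u #7, v #5), then P (u #8, v #6), then P (u #9, v #7), then P (u #10, v #8), then P (u #11, v #11), then F (u #12, v #12), and the DP table's final entry dp[12][12] is also 9, so no common subsequence is longer.

9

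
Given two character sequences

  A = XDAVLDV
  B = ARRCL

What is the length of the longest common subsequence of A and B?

2

Let dp[i][j] be the LCS length of the first i characters of A and the first j characters of B. dp[i][j] = dp[i-1][j-1]+1 when the i-th and j-th characters match, else max(dp[i-1][j], dp[i][j-1]).
    ·  A  R  R  C  L
 ·  0  0  0  0  0  0
 X  0  0  0  0  0  0
 D  0  0  0  0  0  0
 A  0  1  1  1  1  1
 V  0  1  1  1  1  1
 L  0  1  1  1  1  2
 D  0  1  1  1  1  2
 V  0  1  1  1  1  2
dp[7][5] = 2. One LCS (by backtracking along matches): AL.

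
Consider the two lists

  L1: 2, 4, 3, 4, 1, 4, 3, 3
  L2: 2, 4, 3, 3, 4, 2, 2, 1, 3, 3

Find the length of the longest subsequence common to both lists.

7

One common subsequence of length 7: 2 [1,1]; then 4 [2,2]; then 3 [3,4]; then 4 [4,5]; then 1 [5,8]; then 3 [7,9]; then 3 [8,10], and the DP table's final entry dp[8][10] is also 7, so no common subsequence is longer.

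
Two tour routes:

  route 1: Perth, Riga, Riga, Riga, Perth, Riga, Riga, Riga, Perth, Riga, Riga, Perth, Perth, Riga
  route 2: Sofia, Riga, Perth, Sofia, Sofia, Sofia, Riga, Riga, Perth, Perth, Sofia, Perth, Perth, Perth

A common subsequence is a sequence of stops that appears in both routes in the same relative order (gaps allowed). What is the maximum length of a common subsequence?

7

Taking Perth [1,3] → Riga [2,7] → Riga [3,8] → Perth [5,10] → Perth [9,12] → Perth [12,13] → Perth [13,14] gives a common subsequence of length 7, and the DP table's final entry dp[14][14] is also 7, so no common subsequence is longer.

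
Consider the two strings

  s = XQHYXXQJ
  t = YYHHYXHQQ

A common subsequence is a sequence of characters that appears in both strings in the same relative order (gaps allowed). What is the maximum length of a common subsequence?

4

Pick H [3,4] → Y [4,5] → X [5,6] → Q [7,9]; all 4 characters appear in both, in order. dp[8][9] = 4 confirms this is the maximum.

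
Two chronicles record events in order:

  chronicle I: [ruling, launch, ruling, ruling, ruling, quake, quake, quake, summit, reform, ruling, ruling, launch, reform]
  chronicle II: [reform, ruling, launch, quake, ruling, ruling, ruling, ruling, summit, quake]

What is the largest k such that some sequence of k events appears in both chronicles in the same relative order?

Pick ruling (chronicle I #1, chronicle II #2), launch (chronicle I #2, chronicle II #3), ruling (chronicle I #3, chronicle II #6), ruling (chronicle I #4, chronicle II #7), ruling (chronicle I #5, chronicle II #8), quake (chronicle I #8, chronicle II #10); all 6 events appear in both, in order. The LCS DP gives dp[14][10] = 6, so this is optimal.

6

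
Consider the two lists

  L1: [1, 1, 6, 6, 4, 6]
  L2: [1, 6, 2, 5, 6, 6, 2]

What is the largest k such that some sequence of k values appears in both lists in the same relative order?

Pick 1 at L1[2]=L2[1] → 6 at L1[3]=L2[2] → 6 at L1[4]=L2[5] → 6 at L1[6]=L2[6]; all 4 values appear in both, in order. The LCS DP gives dp[6][7] = 4, so this is optimal.

4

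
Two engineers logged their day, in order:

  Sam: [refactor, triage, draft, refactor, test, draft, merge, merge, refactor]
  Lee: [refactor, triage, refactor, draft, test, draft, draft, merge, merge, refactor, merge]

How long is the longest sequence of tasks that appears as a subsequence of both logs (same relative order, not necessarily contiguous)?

8

One common subsequence of length 8: refactor [1,1], triage [2,2], draft [3,4], test [5,5], draft [6,7], merge [7,8], merge [8,9], refactor [9,10]. Since dp[9][11] = 8, nothing longer is possible.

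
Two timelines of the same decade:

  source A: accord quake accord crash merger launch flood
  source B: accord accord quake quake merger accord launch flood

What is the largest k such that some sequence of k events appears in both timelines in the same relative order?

Taking accord [1,2] → quake [2,4] → accord [3,6] → launch [6,7] → flood [7,8] gives a common subsequence of length 5. Since dp[7][8] = 5, nothing longer is possible.

5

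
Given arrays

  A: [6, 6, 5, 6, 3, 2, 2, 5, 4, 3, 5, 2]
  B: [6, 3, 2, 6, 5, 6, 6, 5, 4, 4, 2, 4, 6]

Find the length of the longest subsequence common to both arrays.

7

One common subsequence of length 7: 6 (A #1, B #1), then 6 (A #2, B #4), then 5 (A #3, B #5), then 6 (A #4, B #7), then 5 (A #8, B #8), then 4 (A #9, B #10), then 2 (A #12, B #11). The LCS DP gives dp[12][13] = 7, so this is optimal.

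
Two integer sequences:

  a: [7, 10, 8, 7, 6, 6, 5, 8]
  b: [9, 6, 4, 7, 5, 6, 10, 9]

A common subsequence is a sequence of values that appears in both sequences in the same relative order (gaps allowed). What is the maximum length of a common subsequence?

Pick 7 (a #1, b #4); then 10 (a #2, b #7); all 2 values appear in both, in order, and the DP table's final entry dp[8][8] is also 2, so no common subsequence is longer.

2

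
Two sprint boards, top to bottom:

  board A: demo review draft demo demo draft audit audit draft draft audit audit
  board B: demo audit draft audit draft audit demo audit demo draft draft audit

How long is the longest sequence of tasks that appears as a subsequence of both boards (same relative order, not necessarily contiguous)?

Pick demo at board A[1]=board B[1] → draft at board A[3]=board B[3] → draft at board A[6]=board B[5] → audit at board A[7]=board B[6] → audit at board A[8]=board B[8] → draft at board A[9]=board B[10] → draft at board A[10]=board B[11] → audit at board A[12]=board B[12]; all 8 tasks appear in both, in order. The LCS DP gives dp[12][12] = 8, so this is optimal.

8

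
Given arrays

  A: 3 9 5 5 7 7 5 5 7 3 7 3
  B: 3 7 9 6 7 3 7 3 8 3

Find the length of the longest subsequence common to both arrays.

Pick 3 at A[1]=B[1]; then 9 at A[2]=B[3]; then 7 at A[5]=B[5]; then 7 at A[9]=B[7]; then 3 at A[10]=B[8]; then 3 at A[12]=B[10]; all 6 values appear in both, in order. Since dp[12][10] = 6, nothing longer is possible.

6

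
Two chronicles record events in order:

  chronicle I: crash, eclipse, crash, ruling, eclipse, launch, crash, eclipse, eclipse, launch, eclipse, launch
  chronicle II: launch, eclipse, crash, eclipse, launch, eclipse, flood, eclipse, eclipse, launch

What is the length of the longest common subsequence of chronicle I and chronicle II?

Match eclipse (chronicle I #2, chronicle II #2), crash (chronicle I #3, chronicle II #3), eclipse (chronicle I #5, chronicle II #4), launch (chronicle I #6, chronicle II #5), eclipse (chronicle I #8, chronicle II #6), eclipse (chronicle I #9, chronicle II #8), eclipse (chronicle I #11, chronicle II #9), launch (chronicle I #12, chronicle II #10) — 8 events in the same relative order in both. Since dp[12][10] = 8, nothing longer is possible.

8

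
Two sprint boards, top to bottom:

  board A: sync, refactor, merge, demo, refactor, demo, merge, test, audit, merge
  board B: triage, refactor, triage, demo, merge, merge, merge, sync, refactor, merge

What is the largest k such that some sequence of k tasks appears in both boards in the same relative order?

4

Taking refactor at board A[2]=board B[2], merge at board A[3]=board B[7], refactor at board A[5]=board B[9], merge at board A[10]=board B[10] gives a common subsequence of length 4. The LCS DP gives dp[10][10] = 4, so this is optimal.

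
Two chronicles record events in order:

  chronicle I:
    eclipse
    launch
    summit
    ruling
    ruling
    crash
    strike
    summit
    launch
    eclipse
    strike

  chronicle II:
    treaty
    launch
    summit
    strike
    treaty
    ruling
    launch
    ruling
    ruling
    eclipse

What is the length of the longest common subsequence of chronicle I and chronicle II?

Pick launch [2,2]; then summit [3,3]; then ruling [4,8]; then ruling [5,9]; then eclipse [10,10]; all 5 events appear in both, in order. The LCS DP gives dp[11][10] = 5, so this is optimal.

5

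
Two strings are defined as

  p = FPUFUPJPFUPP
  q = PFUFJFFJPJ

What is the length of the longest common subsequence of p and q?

6

Match F (p #1, q #2), U (p #3, q #3), F (p #4, q #4), J (p #7, q #5), F (p #9, q #7), P (p #11, q #9) — 6 characters in the same relative order in both. The LCS DP gives dp[12][10] = 6, so this is optimal.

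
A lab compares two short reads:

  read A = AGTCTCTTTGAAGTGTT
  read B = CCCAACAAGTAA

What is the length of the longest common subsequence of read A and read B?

Match A (read A #1, read B #5), C (read A #6, read B #6), A (read A #11, read B #7), A (read A #12, read B #8), G (read A #13, read B #9), T (read A #14, read B #10) — 6 bases in the same relative order in both. dp[17][12] = 6 confirms this is the maximum.

6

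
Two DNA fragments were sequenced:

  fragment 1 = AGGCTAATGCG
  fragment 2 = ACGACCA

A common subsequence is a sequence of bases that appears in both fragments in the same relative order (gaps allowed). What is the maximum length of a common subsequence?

4

One common subsequence of length 4: A at fragment 1[1]=fragment 2[1], then G at fragment 1[2]=fragment 2[3], then C at fragment 1[4]=fragment 2[6], then A at fragment 1[7]=fragment 2[7]. Since dp[11][7] = 4, nothing longer is possible.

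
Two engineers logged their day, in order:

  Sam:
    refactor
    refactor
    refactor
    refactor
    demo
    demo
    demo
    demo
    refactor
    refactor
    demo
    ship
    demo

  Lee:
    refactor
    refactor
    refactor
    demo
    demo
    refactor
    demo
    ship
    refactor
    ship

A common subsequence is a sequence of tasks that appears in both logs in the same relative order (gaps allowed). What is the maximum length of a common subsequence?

Pick refactor at Sam[2]=Lee[1]; then refactor at Sam[3]=Lee[2]; then refactor at Sam[4]=Lee[3]; then demo at Sam[5]=Lee[4]; then demo at Sam[6]=Lee[5]; then demo at Sam[7]=Lee[7]; then refactor at Sam[10]=Lee[9]; then ship at Sam[12]=Lee[10]; all 8 tasks appear in both, in order. Since dp[13][10] = 8, nothing longer is possible.

8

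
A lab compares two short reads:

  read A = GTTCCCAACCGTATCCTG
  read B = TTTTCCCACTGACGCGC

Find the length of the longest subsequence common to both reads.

12

Pick T [2,3], then T [3,4], then C [4,5], then C [5,6], then C [6,7], then A [8,8], then C [9,9], then G [11,11], then A [13,12], then C [15,13], then C [16,15], then G [18,16]; all 12 bases appear in both, in order. The LCS DP gives dp[18][17] = 12, so this is optimal.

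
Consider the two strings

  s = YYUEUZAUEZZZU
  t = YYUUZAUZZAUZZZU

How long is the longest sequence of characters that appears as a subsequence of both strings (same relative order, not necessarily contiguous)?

One common subsequence of length 11: Y at s[1]=t[1], Y at s[2]=t[2], U at s[3]=t[4], U at s[5]=t[7], Z at s[6]=t[9], A at s[7]=t[10], U at s[8]=t[11], Z at s[10]=t[12], Z at s[11]=t[13], Z at s[12]=t[14], U at s[13]=t[15]. Since dp[13][15] = 11, nothing longer is possible.

11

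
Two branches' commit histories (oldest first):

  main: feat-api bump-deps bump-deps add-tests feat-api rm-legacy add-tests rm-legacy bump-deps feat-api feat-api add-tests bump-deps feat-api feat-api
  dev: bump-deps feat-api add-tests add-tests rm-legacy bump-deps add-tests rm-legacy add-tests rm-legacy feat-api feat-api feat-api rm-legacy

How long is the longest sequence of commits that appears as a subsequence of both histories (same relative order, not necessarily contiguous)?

Match feat-api at main[1]=dev[2], then bump-deps at main[3]=dev[6], then add-tests at main[4]=dev[7], then rm-legacy at main[6]=dev[8], then add-tests at main[7]=dev[9], then rm-legacy at main[8]=dev[10], then feat-api at main[10]=dev[11], then feat-api at main[11]=dev[12], then feat-api at main[14]=dev[13] — 9 commits in the same relative order in both. Since dp[15][14] = 9, nothing longer is possible.

9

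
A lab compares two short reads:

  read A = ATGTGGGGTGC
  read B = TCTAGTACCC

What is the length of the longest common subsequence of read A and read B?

Taking T (read A #2, read B #1); then T (read A #4, read B #3); then G (read A #8, read B #5); then T (read A #9, read B #6); then C (read A #11, read B #10) gives a common subsequence of length 5. The LCS DP gives dp[11][10] = 5, so this is optimal.

5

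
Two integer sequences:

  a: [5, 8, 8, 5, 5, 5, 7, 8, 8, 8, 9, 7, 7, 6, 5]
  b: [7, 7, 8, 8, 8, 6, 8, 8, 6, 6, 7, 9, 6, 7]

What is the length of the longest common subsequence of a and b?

One common subsequence of length 7: 8 at a[2]=b[3], then 8 at a[3]=b[4], then 8 at a[8]=b[5], then 8 at a[9]=b[7], then 8 at a[10]=b[8], then 9 at a[11]=b[12], then 7 at a[13]=b[14]. Since dp[15][14] = 7, nothing longer is possible.

7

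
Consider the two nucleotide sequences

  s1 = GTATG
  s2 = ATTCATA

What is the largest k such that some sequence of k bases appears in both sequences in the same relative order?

3

Let dp[i][j] be the LCS length of the first i bases of s1 and the first j bases of s2. dp[i][j] = dp[i-1][j-1]+1 when the i-th and j-th bases match, else max(dp[i-1][j], dp[i][j-1]).
    ·  A  T  T  C  A  T  A
 ·  0  0  0  0  0  0  0  0
 G  0  0  0  0  0  0  0  0
 T  0  0  1  1  1  1  1  1
 A  0  1  1  1  1  2  2  2
 T  0  1  2  2  2  2  3  3
 G  0  1  2  2  2  2  3  3
dp[5][7] = 3. One LCS (by backtracking along matches): TAT.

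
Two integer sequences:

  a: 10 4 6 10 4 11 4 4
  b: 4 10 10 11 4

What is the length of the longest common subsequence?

4

Pick 10 [1,2]; then 10 [4,3]; then 11 [6,4]; then 4 [8,5]; all 4 values appear in both, in order. The LCS DP gives dp[8][5] = 4, so this is optimal.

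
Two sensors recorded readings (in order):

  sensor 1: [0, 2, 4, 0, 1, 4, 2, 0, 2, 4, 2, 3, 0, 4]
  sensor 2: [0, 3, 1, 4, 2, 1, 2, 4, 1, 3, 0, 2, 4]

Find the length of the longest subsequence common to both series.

Match 0 at sensor 1[1]=sensor 2[1] → 1 at sensor 1[5]=sensor 2[3] → 4 at sensor 1[6]=sensor 2[4] → 2 at sensor 1[7]=sensor 2[5] → 2 at sensor 1[9]=sensor 2[7] → 4 at sensor 1[10]=sensor 2[8] → 3 at sensor 1[12]=sensor 2[10] → 0 at sensor 1[13]=sensor 2[11] → 4 at sensor 1[14]=sensor 2[13] — 9 values in the same relative order in both. The LCS DP gives dp[14][13] = 9, so this is optimal.

9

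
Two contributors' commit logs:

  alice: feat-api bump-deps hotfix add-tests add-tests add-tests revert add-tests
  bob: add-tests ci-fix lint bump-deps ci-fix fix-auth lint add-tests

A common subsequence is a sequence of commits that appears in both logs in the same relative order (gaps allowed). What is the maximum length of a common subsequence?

2

Taking bump-deps [2,4] → add-tests [8,8] gives a common subsequence of length 2. dp[8][8] = 2 confirms this is the maximum.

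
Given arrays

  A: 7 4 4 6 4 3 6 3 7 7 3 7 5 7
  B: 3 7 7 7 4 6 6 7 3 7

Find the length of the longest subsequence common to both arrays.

7

Let dp[i][j] be the LCS length of the first i values of A and the first j values of B. dp[i][j] = dp[i-1][j-1]+1 when the i-th and j-th values match, else max(dp[i-1][j], dp[i][j-1]).
    ·  3  7  7  7  4  6  6  7  3  7
 ·  0  0  0  0  0  0  0  0  0  0  0
 7  0  0  1  1  1  1  1  1  1  1  1
 4  0  0  1  1  1  2  2  2  2  2  2
 4  0  0  1  1  1  2  2  2  2  2  2
 6  0  0  1  1  1  2  3  3  3  3  3
 4  0  0  1  1  1  2  3  3  3  3  3
 3  0  1  1  1  1  2  3  3  3  4  4
 6  0  1  1  1  1  2  3  4  4  4  4
 3  0  1  1  1  1  2  3  4  4  5  5
 7  0  1  2  2  2  2  3  4  5  5  6
 7  0  1  2  3  3  3  3  4  5  5  6
 3  0  1  2  3  3  3  3  4  5  6  6
 7  0  1  2  3  4  4  4  4  5  6  7
 5  0  1  2  3  4  4  4  4  5  6  7
 7  0  1  2  3  4  4  4  4  5  6  7
dp[14][10] = 7. One LCS (by backtracking along matches): 7, 4, 6, 6, 7, 3, 7.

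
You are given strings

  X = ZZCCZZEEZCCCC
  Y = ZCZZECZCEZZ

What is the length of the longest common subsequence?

7

One common subsequence of length 7: Z at X[2]=Y[1], C at X[4]=Y[2], Z at X[5]=Y[3], Z at X[6]=Y[4], E at X[7]=Y[5], E at X[8]=Y[9], Z at X[9]=Y[11], and the DP table's final entry dp[13][11] is also 7, so no common subsequence is longer.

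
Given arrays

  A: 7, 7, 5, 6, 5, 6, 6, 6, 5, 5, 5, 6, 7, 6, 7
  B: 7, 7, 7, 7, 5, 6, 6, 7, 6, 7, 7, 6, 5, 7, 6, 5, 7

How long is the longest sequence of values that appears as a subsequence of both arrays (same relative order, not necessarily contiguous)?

11

Match 7 [1,3] → 7 [2,4] → 5 [3,5] → 6 [4,6] → 6 [6,7] → 6 [7,9] → 6 [8,12] → 5 [11,13] → 7 [13,14] → 6 [14,15] → 7 [15,17] — 11 values in the same relative order in both, and the DP table's final entry dp[15][17] is also 11, so no common subsequence is longer.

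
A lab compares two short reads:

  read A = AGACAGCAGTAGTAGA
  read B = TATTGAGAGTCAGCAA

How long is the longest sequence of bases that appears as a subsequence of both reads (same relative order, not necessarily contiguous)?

Match A (read A #1, read B #2); then G (read A #2, read B #5); then A (read A #5, read B #6); then G (read A #6, read B #7); then A (read A #8, read B #8); then G (read A #9, read B #9); then T (read A #10, read B #10); then A (read A #11, read B #12); then G (read A #12, read B #13); then A (read A #14, read B #15); then A (read A #16, read B #16) — 11 bases in the same relative order in both. The LCS DP gives dp[16][16] = 11, so this is optimal.

11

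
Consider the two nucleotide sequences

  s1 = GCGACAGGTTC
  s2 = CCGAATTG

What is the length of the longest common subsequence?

6

Let dp[i][j] be the LCS length of the first i bases of s1 and the first j bases of s2. dp[i][j] = dp[i-1][j-1]+1 when the i-th and j-th bases match, else max(dp[i-1][j], dp[i][j-1]).
    ·  C  C  G  A  A  T  T  G
 ·  0  0  0  0  0  0  0  0  0
 G  0  0  0  1  1  1  1  1  1
 C  0  1  1  1  1  1  1  1  1
 G  0  1  1  2  2  2  2  2  2
 A  0  1  1  2  3  3  3  3  3
 C  0  1  2  2  3  3  3  3  3
 A  0  1  2  2  3  4  4  4  4
 G  0  1  2  3  3  4  4  4  5
 G  0  1  2  3  3  4  4  4  5
 T  0  1  2  3  3  4  5  5  5
 T  0  1  2  3  3  4  5  6  6
 C  0  1  2  3  3  4  5  6  6
dp[11][8] = 6. One LCS (by backtracking along matches): CGAATT.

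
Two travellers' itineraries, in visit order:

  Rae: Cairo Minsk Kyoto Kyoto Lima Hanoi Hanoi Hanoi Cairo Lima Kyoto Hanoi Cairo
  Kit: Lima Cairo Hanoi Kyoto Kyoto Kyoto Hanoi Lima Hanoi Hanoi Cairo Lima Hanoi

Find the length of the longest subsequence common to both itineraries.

9

Match Cairo (Rae #1, Kit #2) → Kyoto (Rae #3, Kit #5) → Kyoto (Rae #4, Kit #6) → Lima (Rae #5, Kit #8) → Hanoi (Rae #7, Kit #9) → Hanoi (Rae #8, Kit #10) → Cairo (Rae #9, Kit #11) → Lima (Rae #10, Kit #12) → Hanoi (Rae #12, Kit #13) — 9 stops in the same relative order in both. dp[13][13] = 9 confirms this is the maximum.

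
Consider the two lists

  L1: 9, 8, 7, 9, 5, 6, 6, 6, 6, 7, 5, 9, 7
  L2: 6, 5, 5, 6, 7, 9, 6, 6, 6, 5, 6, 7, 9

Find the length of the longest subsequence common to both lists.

Pick 7 at L1[3]=L2[5], then 9 at L1[4]=L2[6], then 6 at L1[6]=L2[7], then 6 at L1[7]=L2[8], then 6 at L1[8]=L2[9], then 6 at L1[9]=L2[11], then 7 at L1[10]=L2[12], then 9 at L1[12]=L2[13]; all 8 values appear in both, in order. Since dp[13][13] = 8, nothing longer is possible.

8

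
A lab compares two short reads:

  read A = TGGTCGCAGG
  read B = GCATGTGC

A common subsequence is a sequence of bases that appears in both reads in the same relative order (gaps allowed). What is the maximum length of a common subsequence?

Taking T at read A[1]=read B[4], then G at read A[3]=read B[5], then T at read A[4]=read B[6], then G at read A[6]=read B[7], then C at read A[7]=read B[8] gives a common subsequence of length 5. dp[10][8] = 5 confirms this is the maximum.

5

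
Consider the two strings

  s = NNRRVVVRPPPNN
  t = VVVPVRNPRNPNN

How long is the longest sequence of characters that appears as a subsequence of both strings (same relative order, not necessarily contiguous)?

Match V at s[5]=t[2] → V at s[6]=t[3] → V at s[7]=t[5] → R at s[8]=t[6] → P at s[9]=t[8] → P at s[11]=t[11] → N at s[12]=t[12] → N at s[13]=t[13] — 8 characters in the same relative order in both. The LCS DP gives dp[13][13] = 8, so this is optimal.

8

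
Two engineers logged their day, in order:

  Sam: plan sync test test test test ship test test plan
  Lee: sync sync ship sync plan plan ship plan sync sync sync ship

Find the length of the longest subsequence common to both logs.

3

One common subsequence of length 3: plan [1,8] → sync [2,11] → ship [7,12]. dp[10][12] = 3 confirms this is the maximum.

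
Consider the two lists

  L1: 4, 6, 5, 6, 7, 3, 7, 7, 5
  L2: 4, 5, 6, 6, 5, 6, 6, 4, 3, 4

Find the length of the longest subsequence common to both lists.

5

Pick 4 [1,1], 6 [2,4], 5 [3,5], 6 [4,7], 3 [6,9]; all 5 values appear in both, in order. dp[9][10] = 5 confirms this is the maximum.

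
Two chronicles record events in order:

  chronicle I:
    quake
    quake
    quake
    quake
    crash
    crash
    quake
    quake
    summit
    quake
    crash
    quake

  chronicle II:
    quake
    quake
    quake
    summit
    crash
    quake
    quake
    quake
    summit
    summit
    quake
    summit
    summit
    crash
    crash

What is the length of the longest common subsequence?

Match quake at chronicle I[1]=chronicle II[1]; then quake at chronicle I[2]=chronicle II[2]; then quake at chronicle I[3]=chronicle II[3]; then quake at chronicle I[4]=chronicle II[6]; then quake at chronicle I[7]=chronicle II[7]; then quake at chronicle I[8]=chronicle II[8]; then summit at chronicle I[9]=chronicle II[10]; then quake at chronicle I[10]=chronicle II[11]; then crash at chronicle I[11]=chronicle II[15] — 9 events in the same relative order in both, and the DP table's final entry dp[12][15] is also 9, so no common subsequence is longer.

9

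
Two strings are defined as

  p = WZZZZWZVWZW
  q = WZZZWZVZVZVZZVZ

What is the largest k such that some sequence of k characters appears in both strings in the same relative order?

Taking W (p #1, q #5), Z (p #2, q #6), Z (p #3, q #8), Z (p #4, q #10), Z (p #5, q #12), Z (p #7, q #13), V (p #8, q #14), Z (p #10, q #15) gives a common subsequence of length 8, and the DP table's final entry dp[11][15] is also 8, so no common subsequence is longer.

8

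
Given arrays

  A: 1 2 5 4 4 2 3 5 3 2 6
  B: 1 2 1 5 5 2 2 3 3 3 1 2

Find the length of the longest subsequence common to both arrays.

One common subsequence of length 7: 1 at A[1]=B[1], 2 at A[2]=B[2], 5 at A[3]=B[5], 2 at A[6]=B[7], 3 at A[7]=B[9], 3 at A[9]=B[10], 2 at A[10]=B[12]. dp[11][12] = 7 confirms this is the maximum.

7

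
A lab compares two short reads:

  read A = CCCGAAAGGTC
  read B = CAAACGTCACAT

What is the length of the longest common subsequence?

7

Pick C (read A #3, read B #1), then A (read A #5, read B #2), then A (read A #6, read B #3), then A (read A #7, read B #4), then G (read A #9, read B #6), then T (read A #10, read B #7), then C (read A #11, read B #10); all 7 bases appear in both, in order, and the DP table's final entry dp[11][12] is also 7, so no common subsequence is longer.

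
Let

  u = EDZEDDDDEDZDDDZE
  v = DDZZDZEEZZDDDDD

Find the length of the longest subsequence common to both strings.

Pick D [2,5], then Z [3,6], then E [4,8], then D [8,11], then D [10,12], then D [12,13], then D [13,14], then D [14,15]; all 8 characters appear in both, in order. dp[16][15] = 8 confirms this is the maximum.

8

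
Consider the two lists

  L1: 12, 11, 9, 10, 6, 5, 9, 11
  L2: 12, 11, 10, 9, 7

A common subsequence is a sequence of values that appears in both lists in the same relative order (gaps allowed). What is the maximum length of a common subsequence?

4

Taking 12 at L1[1]=L2[1] → 11 at L1[2]=L2[2] → 10 at L1[4]=L2[3] → 9 at L1[7]=L2[4] gives a common subsequence of length 4. Since dp[8][5] = 4, nothing longer is possible.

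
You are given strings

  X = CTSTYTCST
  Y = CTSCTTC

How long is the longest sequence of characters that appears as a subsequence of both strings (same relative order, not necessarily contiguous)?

6

Pick C (X #1, Y #1), T (X #2, Y #2), S (X #3, Y #3), T (X #4, Y #5), T (X #6, Y #6), C (X #7, Y #7); all 6 characters appear in both, in order. The LCS DP gives dp[9][7] = 6, so this is optimal.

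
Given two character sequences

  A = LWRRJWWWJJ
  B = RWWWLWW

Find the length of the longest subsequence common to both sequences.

4

Let dp[i][j] be the LCS length of the first i characters of A and the first j characters of B. dp[i][j] = dp[i-1][j-1]+1 when the i-th and j-th characters match, else max(dp[i-1][j], dp[i][j-1]).
    ·  R  W  W  W  L  W  W
 ·  0  0  0  0  0  0  0  0
 L  0  0  0  0  0  1  1  1
 W  0  0  1  1  1  1  2  2
 R  0  1  1  1  1  1  2  2
 R  0  1  1  1  1  1  2  2
 J  0  1  1  1  1  1  2  2
 W  0  1  2  2  2  2  2  3
 W  0  1  2  3  3  3  3  3
 W  0  1  2  3  4  4  4  4
 J  0  1  2  3  4  4  4  4
 J  0  1  2  3  4  4  4  4
dp[10][7] = 4. One LCS (by backtracking along matches): WWWW.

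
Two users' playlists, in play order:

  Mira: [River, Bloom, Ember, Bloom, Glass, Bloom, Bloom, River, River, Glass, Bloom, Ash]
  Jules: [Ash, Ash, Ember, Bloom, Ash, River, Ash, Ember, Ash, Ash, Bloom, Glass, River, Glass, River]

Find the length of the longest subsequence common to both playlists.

6

Taking River at Mira[1]=Jules[6]; then Ember at Mira[3]=Jules[8]; then Bloom at Mira[4]=Jules[11]; then Glass at Mira[5]=Jules[12]; then River at Mira[8]=Jules[13]; then River at Mira[9]=Jules[15] gives a common subsequence of length 6. The LCS DP gives dp[12][15] = 6, so this is optimal.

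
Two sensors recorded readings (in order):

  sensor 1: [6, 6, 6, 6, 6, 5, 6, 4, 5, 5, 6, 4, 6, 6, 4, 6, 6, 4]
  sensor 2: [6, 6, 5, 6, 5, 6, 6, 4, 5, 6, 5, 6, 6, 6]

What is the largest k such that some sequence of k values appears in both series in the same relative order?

11

One common subsequence of length 11: 6 at sensor 1[1]=sensor 2[1]; then 6 at sensor 1[2]=sensor 2[2]; then 6 at sensor 1[3]=sensor 2[4]; then 6 at sensor 1[4]=sensor 2[6]; then 6 at sensor 1[5]=sensor 2[7]; then 5 at sensor 1[6]=sensor 2[9]; then 6 at sensor 1[7]=sensor 2[10]; then 5 at sensor 1[10]=sensor 2[11]; then 6 at sensor 1[14]=sensor 2[12]; then 6 at sensor 1[16]=sensor 2[13]; then 6 at sensor 1[17]=sensor 2[14]. The LCS DP gives dp[18][14] = 11, so this is optimal.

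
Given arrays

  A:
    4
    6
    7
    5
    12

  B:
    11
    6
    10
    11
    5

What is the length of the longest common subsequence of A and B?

2

Pick 6 at A[2]=B[2]; then 5 at A[4]=B[5]; all 2 values appear in both, in order. The LCS DP gives dp[5][5] = 2, so this is optimal.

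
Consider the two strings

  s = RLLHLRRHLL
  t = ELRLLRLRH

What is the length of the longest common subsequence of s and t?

6

Taking R [1,3]; then L [2,4]; then L [3,5]; then L [5,7]; then R [7,8]; then H [8,9] gives a common subsequence of length 6. dp[10][9] = 6 confirms this is the maximum.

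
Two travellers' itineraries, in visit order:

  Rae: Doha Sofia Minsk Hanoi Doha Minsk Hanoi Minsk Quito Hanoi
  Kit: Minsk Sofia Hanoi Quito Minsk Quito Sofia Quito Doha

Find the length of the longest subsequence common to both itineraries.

One common subsequence of length 4: Sofia [2,2], Hanoi [4,3], Minsk [6,5], Quito [9,8]. dp[10][9] = 4 confirms this is the maximum.

4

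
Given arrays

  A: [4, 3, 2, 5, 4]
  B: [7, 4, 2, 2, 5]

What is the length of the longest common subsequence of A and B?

Let dp[i][j] be the LCS length of the first i values of A and the first j values of B. dp[i][j] = dp[i-1][j-1]+1 when the i-th and j-th values match, else max(dp[i-1][j], dp[i][j-1]).
    ·  7  4  2  2  5
 ·  0  0  0  0  0  0
 4  0  0  1  1  1  1
 3  0  0  1  1  1  1
 2  0  0  1  2  2  2
 5  0  0  1  2  2  3
 4  0  0  1  2  2  3
dp[5][5] = 3. One LCS (by backtracking along matches): 4, 2, 5.

3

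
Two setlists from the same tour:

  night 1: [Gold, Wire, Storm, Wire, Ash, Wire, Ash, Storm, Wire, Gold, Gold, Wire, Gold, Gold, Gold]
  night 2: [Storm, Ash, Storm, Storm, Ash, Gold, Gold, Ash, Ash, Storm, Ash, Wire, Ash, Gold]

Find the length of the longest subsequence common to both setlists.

One common subsequence of length 7: Storm (night 1 #3, night 2 #1), then Ash (night 1 #5, night 2 #2), then Ash (night 1 #7, night 2 #5), then Gold (night 1 #10, night 2 #6), then Gold (night 1 #11, night 2 #7), then Wire (night 1 #12, night 2 #12), then Gold (night 1 #15, night 2 #14). Since dp[15][14] = 7, nothing longer is possible.

7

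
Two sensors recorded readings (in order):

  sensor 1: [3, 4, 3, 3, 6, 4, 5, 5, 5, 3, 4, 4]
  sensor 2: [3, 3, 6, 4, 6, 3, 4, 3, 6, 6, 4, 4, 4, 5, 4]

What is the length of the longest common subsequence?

Match 3 at sensor 1[1]=sensor 2[2]; then 4 at sensor 1[2]=sensor 2[4]; then 3 at sensor 1[3]=sensor 2[6]; then 3 at sensor 1[4]=sensor 2[8]; then 6 at sensor 1[5]=sensor 2[10]; then 4 at sensor 1[6]=sensor 2[13]; then 5 at sensor 1[9]=sensor 2[14]; then 4 at sensor 1[12]=sensor 2[15] — 8 values in the same relative order in both. The LCS DP gives dp[12][15] = 8, so this is optimal.

8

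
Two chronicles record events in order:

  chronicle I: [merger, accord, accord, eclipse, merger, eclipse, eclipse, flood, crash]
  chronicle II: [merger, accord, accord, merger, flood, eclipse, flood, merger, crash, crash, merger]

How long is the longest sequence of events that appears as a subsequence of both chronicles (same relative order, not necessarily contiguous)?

7

Pick merger at chronicle I[1]=chronicle II[1]; then accord at chronicle I[2]=chronicle II[2]; then accord at chronicle I[3]=chronicle II[3]; then merger at chronicle I[5]=chronicle II[4]; then eclipse at chronicle I[7]=chronicle II[6]; then flood at chronicle I[8]=chronicle II[7]; then crash at chronicle I[9]=chronicle II[10]; all 7 events appear in both, in order. dp[9][11] = 7 confirms this is the maximum.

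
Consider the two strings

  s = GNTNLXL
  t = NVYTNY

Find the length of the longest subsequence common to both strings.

3

Pick N (s #2, t #1); then T (s #3, t #4); then N (s #4, t #5); all 3 characters appear in both, in order. dp[7][6] = 3 confirms this is the maximum.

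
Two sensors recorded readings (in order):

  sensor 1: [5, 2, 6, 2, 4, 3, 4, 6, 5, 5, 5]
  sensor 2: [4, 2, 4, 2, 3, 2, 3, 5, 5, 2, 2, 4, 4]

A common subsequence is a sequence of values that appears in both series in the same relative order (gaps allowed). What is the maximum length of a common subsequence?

Taking 5 at sensor 1[1]=sensor 2[9], then 2 at sensor 1[2]=sensor 2[10], then 2 at sensor 1[4]=sensor 2[11], then 4 at sensor 1[5]=sensor 2[12], then 4 at sensor 1[7]=sensor 2[13] gives a common subsequence of length 5. The LCS DP gives dp[11][13] = 5, so this is optimal.

5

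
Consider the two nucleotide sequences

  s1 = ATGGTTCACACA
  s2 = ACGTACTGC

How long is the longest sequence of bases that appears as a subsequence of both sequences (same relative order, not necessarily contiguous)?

6

One common subsequence of length 6: A [1,1] → G [4,3] → T [6,4] → A [8,5] → C [9,6] → C [11,9]. dp[12][9] = 6 confirms this is the maximum.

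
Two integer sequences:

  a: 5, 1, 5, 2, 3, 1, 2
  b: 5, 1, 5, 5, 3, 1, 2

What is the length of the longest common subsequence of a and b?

Let dp[i][j] be the LCS length of the first i values of a and the first j values of b. dp[i][j] = dp[i-1][j-1]+1 when the i-th and j-th values match, else max(dp[i-1][j], dp[i][j-1]).
    ·  5  1  5  5  3  1  2
 ·  0  0  0  0  0  0  0  0
 5  0  1  1  1  1  1  1  1
 1  0  1  2  2  2  2  2  2
 5  0  1  2  3  3  3  3  3
 2  0  1  2  3  3  3  3  4
 3  0  1  2  3  3  4  4  4
 1  0  1  2  3  3  4  5  5
 2  0  1  2  3  3  4  5  6
dp[7][7] = 6. One LCS (by backtracking along matches): 5, 1, 5, 3, 1, 2.

6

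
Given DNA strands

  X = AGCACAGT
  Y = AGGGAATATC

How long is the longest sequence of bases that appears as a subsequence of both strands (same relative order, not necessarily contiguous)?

Match A [1,1] → G [2,4] → A [4,6] → A [6,8] → T [8,9] — 5 bases in the same relative order in both. dp[8][10] = 5 confirms this is the maximum.

5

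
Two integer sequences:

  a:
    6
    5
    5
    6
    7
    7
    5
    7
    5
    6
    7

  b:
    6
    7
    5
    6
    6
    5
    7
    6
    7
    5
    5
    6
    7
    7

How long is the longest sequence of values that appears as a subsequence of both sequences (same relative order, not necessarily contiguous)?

Taking 6 [1,1], then 5 [2,3], then 5 [3,6], then 6 [4,8], then 7 [6,9], then 5 [7,10], then 5 [9,11], then 6 [10,12], then 7 [11,14] gives a common subsequence of length 9, and the DP table's final entry dp[11][14] is also 9, so no common subsequence is longer.

9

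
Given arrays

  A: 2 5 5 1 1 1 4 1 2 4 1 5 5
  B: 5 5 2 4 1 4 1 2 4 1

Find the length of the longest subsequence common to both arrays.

8

Let dp[i][j] be the LCS length of the first i values of A and the first j values of B. dp[i][j] = dp[i-1][j-1]+1 when the i-th and j-th values match, else max(dp[i-1][j], dp[i][j-1]).
    ·  5  5  2  4  1  4  1  2  4  1
 ·  0  0  0  0  0  0  0  0  0  0  0
 2  0  0  0  1  1  1  1  1  1  1  1
 5  0  1  1  1  1  1  1  1  1  1  1
 5  0  1  2  2  2  2  2  2  2  2  2
 1  0  1  2  2  2  3  3  3  3  3  3
 1  0  1  2  2  2  3  3  4  4  4  4
 1  0  1  2  2  2  3  3  4  4  4  5
 4  0  1  2  2  3  3  4  4  4  5  5
 1  0  1  2  2  3  4  4  5  5  5  6
 2  0  1  2  3  3  4  4  5  6  6  6
 4  0  1  2  3  4  4  5  5  6  7  7
 1  0  1  2  3  4  5  5  6  6  7  8
 5  0  1  2  3  4  5  5  6  6  7  8
 5  0  1  2  3  4  5  5  6  6  7  8
dp[13][10] = 8. One LCS (by backtracking along matches): 5, 5, 1, 4, 1, 2, 4, 1.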